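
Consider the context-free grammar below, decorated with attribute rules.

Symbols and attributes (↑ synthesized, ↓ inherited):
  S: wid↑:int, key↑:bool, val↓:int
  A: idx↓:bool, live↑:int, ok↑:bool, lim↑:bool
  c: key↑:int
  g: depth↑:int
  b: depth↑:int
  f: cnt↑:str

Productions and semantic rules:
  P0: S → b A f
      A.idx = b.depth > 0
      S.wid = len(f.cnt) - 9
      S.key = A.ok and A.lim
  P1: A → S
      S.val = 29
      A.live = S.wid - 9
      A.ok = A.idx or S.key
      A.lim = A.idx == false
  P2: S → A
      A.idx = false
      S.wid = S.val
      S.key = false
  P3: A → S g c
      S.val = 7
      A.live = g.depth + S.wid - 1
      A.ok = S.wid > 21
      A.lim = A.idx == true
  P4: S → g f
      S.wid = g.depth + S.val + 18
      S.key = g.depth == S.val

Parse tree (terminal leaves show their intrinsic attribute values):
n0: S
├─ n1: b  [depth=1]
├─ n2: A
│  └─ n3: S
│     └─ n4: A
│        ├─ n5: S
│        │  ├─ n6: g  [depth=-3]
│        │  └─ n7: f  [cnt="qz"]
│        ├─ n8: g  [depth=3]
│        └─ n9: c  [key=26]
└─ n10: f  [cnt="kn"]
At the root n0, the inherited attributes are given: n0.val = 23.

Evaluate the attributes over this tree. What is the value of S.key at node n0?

1. n0.val = 23  [given at root]
2. n1.depth = 1  [terminal]
3. n2.idx = true  [b.depth > 0]
4. n3.val = 29  [29]
5. n4.idx = false  [false]
6. n5.val = 7  [7]
7. n6.depth = -3  [terminal]
8. n7.cnt = "qz"  [terminal]
9. n5.wid = 22  [g.depth + S.val + 18]
10. n5.key = false  [g.depth == S.val]
11. n8.depth = 3  [terminal]
12. n9.key = 26  [terminal]
13. n4.live = 24  [g.depth + S.wid - 1]
14. n4.ok = true  [S.wid > 21]
15. n4.lim = false  [A.idx == true]
16. n3.wid = 29  [S.val]
17. n3.key = false  [false]
18. n2.live = 20  [S.wid - 9]
19. n2.ok = true  [A.idx or S.key]
20. n2.lim = false  [A.idx == false]
21. n10.cnt = "kn"  [terminal]
22. n0.wid = -7  [len(f.cnt) - 9]
23. n0.key = false  [A.ok and A.lim]

false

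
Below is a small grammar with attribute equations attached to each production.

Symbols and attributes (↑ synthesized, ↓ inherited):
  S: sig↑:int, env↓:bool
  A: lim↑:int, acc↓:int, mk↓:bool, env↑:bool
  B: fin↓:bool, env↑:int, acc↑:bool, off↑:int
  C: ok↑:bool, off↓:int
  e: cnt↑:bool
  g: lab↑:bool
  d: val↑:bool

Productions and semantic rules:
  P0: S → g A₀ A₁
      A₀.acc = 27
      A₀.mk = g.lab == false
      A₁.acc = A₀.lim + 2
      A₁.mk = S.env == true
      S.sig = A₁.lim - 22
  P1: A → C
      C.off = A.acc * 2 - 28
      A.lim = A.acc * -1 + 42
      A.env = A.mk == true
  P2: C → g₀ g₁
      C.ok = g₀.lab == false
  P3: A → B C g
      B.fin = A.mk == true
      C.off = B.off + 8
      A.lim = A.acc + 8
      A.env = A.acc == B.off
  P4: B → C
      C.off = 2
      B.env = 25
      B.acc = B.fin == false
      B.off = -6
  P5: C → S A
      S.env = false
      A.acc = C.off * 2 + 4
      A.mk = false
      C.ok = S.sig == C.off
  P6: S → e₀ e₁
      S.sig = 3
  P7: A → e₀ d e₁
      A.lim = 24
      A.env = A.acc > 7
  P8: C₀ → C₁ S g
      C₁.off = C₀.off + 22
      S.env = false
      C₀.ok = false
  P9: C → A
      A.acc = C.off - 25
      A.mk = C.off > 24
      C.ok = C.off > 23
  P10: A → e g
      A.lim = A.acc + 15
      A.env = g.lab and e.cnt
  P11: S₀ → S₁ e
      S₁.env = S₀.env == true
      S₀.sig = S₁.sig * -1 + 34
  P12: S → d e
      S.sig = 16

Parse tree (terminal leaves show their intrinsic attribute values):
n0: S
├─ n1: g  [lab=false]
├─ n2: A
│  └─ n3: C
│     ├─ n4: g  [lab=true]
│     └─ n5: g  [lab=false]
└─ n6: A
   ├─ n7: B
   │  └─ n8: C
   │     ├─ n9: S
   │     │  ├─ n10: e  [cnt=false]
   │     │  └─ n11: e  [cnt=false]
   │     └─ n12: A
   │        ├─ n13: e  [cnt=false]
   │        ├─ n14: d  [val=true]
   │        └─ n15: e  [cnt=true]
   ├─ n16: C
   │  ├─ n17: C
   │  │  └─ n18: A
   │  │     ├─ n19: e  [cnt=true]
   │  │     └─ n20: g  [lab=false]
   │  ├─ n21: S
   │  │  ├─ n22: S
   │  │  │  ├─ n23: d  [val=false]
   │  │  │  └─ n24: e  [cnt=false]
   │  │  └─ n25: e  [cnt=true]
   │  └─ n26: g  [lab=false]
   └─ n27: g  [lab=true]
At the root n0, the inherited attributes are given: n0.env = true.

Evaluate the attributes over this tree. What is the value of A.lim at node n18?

14

1. n0.env = true  [given at root]
2. n1.lab = false  [terminal]
3. n2.acc = 27  [27]
4. n2.mk = true  [g.lab == false]
5. n3.off = 26  [A.acc * 2 - 28]
6. n4.lab = true  [terminal]
7. n5.lab = false  [terminal]
8. n3.ok = false  [g₀.lab == false]
9. n2.lim = 15  [A.acc * -1 + 42]
10. n2.env = true  [A.mk == true]
11. n6.acc = 17  [A₀.lim + 2]
12. n6.mk = true  [S.env == true]
13. n7.fin = true  [A.mk == true]
14. n8.off = 2  [2]
15. n9.env = false  [false]
16. n10.cnt = false  [terminal]
17. n11.cnt = false  [terminal]
18. n9.sig = 3  [3]
19. n12.acc = 8  [C.off * 2 + 4]
20. n12.mk = false  [false]
21. n13.cnt = false  [terminal]
22. n14.val = true  [terminal]
23. n15.cnt = true  [terminal]
24. n12.lim = 24  [24]
25. n12.env = true  [A.acc > 7]
26. n8.ok = false  [S.sig == C.off]
27. n7.env = 25  [25]
28. n7.acc = false  [B.fin == false]
29. n7.off = -6  [-6]
30. n16.off = 2  [B.off + 8]
31. n17.off = 24  [C₀.off + 22]
32. n18.acc = -1  [C.off - 25]
33. n18.mk = false  [C.off > 24]
34. n19.cnt = true  [terminal]
35. n20.lab = false  [terminal]
36. n18.lim = 14  [A.acc + 15]
37. n18.env = false  [g.lab and e.cnt]
38. n17.ok = true  [C.off > 23]
39. n21.env = false  [false]
40. n22.env = false  [S₀.env == true]
41. n23.val = false  [terminal]
42. n24.cnt = false  [terminal]
43. n22.sig = 16  [16]
44. n25.cnt = true  [terminal]
45. n21.sig = 18  [S₁.sig * -1 + 34]
46. n26.lab = false  [terminal]
47. n16.ok = false  [false]
48. n27.lab = true  [terminal]
49. n6.lim = 25  [A.acc + 8]
50. n6.env = false  [A.acc == B.off]
51. n0.sig = 3  [A₁.lim - 22]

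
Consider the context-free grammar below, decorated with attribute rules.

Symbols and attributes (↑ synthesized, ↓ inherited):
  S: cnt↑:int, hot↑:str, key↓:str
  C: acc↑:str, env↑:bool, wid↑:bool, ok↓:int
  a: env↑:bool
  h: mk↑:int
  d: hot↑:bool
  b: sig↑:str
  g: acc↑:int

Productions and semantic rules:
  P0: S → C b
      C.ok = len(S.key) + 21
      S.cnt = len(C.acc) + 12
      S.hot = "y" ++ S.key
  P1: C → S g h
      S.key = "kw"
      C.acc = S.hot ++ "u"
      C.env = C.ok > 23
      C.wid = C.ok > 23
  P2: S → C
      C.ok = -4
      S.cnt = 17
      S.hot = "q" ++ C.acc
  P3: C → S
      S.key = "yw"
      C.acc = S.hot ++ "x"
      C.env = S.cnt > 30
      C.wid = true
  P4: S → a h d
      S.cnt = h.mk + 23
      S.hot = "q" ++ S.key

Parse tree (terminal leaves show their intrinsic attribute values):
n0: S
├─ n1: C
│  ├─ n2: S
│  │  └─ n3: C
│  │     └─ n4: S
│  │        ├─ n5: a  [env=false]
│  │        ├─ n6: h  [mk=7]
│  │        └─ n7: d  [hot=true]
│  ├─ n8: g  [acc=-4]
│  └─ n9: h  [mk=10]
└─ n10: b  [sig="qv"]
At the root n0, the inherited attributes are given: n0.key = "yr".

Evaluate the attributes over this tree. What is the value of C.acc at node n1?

1. n0.key = "yr"  [given at root]
2. n1.ok = 23  [len(S.key) + 21]
3. n2.key = "kw"  ["kw"]
4. n3.ok = -4  [-4]
5. n4.key = "yw"  ["yw"]
6. n5.env = false  [terminal]
7. n6.mk = 7  [terminal]
8. n7.hot = true  [terminal]
9. n4.cnt = 30  [h.mk + 23]
10. n4.hot = "qyw"  ["q" ++ S.key]
11. n3.acc = "qywx"  [S.hot ++ "x"]
12. n3.env = false  [S.cnt > 30]
13. n3.wid = true  [true]
14. n2.cnt = 17  [17]
15. n2.hot = "qqywx"  ["q" ++ C.acc]
16. n8.acc = -4  [terminal]
17. n9.mk = 10  [terminal]
18. n1.acc = "qqywxu"  [S.hot ++ "u"]
19. n1.env = false  [C.ok > 23]
20. n1.wid = false  [C.ok > 23]
21. n10.sig = "qv"  [terminal]
22. n0.cnt = 18  [len(C.acc) + 12]
23. n0.hot = "yyr"  ["y" ++ S.key]

"qqywxu"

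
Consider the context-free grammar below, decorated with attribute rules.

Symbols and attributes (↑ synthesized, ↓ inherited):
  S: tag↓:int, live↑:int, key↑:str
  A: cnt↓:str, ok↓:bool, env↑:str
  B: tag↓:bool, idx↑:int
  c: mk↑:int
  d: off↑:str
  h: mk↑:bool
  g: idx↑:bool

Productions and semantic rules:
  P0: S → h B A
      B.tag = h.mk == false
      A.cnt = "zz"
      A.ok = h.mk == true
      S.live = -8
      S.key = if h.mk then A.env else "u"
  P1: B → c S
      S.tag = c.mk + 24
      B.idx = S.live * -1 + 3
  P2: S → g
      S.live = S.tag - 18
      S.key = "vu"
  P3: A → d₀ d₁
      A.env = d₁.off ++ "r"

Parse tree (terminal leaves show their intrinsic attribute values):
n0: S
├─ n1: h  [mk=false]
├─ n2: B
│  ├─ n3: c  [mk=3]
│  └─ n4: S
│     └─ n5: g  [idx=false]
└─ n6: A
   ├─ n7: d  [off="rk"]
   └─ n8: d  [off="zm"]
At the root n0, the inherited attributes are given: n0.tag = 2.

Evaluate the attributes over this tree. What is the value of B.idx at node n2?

-6

1. n0.tag = 2  [given at root]
2. n1.mk = false  [terminal]
3. n2.tag = true  [h.mk == false]
4. n3.mk = 3  [terminal]
5. n4.tag = 27  [c.mk + 24]
6. n5.idx = false  [terminal]
7. n4.live = 9  [S.tag - 18]
8. n4.key = "vu"  ["vu"]
9. n2.idx = -6  [S.live * -1 + 3]
10. n6.cnt = "zz"  ["zz"]
11. n6.ok = false  [h.mk == true]
12. n7.off = "rk"  [terminal]
13. n8.off = "zm"  [terminal]
14. n6.env = "zmr"  [d₁.off ++ "r"]
15. n0.live = -8  [-8]
16. n0.key = "u"  [if h.mk then A.env else "u"]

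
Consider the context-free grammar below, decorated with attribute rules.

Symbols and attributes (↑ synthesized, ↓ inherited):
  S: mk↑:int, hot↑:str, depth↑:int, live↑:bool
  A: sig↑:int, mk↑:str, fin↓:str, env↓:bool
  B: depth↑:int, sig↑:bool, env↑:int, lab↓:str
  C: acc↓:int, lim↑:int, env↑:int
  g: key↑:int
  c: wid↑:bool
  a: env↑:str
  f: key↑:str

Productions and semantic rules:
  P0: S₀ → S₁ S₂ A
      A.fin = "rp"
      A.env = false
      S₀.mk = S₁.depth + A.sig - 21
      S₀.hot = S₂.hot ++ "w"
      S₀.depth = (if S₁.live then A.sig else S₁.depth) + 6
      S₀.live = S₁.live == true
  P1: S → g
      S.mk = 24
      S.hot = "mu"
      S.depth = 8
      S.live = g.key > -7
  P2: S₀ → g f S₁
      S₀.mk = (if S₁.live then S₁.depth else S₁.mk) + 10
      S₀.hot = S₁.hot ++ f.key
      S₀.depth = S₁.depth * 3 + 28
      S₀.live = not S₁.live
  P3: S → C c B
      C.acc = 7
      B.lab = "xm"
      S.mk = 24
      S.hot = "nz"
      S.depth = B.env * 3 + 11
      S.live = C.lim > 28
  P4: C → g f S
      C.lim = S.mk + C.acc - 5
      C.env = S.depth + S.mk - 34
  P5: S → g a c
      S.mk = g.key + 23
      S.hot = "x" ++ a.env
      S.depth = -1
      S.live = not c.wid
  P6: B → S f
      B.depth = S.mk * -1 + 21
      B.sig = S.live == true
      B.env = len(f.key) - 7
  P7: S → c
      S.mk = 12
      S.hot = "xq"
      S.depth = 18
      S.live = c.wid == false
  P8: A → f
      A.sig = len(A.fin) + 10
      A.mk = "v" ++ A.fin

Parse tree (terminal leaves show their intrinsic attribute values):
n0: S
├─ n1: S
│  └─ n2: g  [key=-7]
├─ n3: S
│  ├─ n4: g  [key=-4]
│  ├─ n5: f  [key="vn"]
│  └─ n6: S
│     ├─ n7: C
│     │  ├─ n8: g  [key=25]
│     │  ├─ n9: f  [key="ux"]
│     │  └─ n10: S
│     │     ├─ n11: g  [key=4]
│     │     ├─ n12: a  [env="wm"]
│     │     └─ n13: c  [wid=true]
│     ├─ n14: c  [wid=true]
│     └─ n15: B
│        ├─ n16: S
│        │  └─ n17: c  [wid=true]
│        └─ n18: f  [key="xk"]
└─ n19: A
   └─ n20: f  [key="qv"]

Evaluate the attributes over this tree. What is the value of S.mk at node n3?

6

1. n2.key = -7  [terminal]
2. n1.mk = 24  [24]
3. n1.hot = "mu"  ["mu"]
4. n1.depth = 8  [8]
5. n1.live = false  [g.key > -7]
6. n4.key = -4  [terminal]
7. n5.key = "vn"  [terminal]
8. n7.acc = 7  [7]
9. n8.key = 25  [terminal]
10. n9.key = "ux"  [terminal]
11. n11.key = 4  [terminal]
12. n12.env = "wm"  [terminal]
13. n13.wid = true  [terminal]
14. n10.mk = 27  [g.key + 23]
15. n10.hot = "xwm"  ["x" ++ a.env]
16. n10.depth = -1  [-1]
17. n10.live = false  [not c.wid]
18. n7.lim = 29  [S.mk + C.acc - 5]
19. n7.env = -8  [S.depth + S.mk - 34]
20. n14.wid = true  [terminal]
21. n15.lab = "xm"  ["xm"]
22. n17.wid = true  [terminal]
23. n16.mk = 12  [12]
24. n16.hot = "xq"  ["xq"]
25. n16.depth = 18  [18]
26. n16.live = false  [c.wid == false]
27. n18.key = "xk"  [terminal]
28. n15.depth = 9  [S.mk * -1 + 21]
29. n15.sig = false  [S.live == true]
30. n15.env = -5  [len(f.key) - 7]
31. n6.mk = 24  [24]
32. n6.hot = "nz"  ["nz"]
33. n6.depth = -4  [B.env * 3 + 11]
34. n6.live = true  [C.lim > 28]
35. n3.mk = 6  [(if S₁.live then S₁.depth else S₁.mk) + 10]
36. n3.hot = "nzvn"  [S₁.hot ++ f.key]
37. n3.depth = 16  [S₁.depth * 3 + 28]
38. n3.live = false  [not S₁.live]
39. n19.fin = "rp"  ["rp"]
40. n19.env = false  [false]
41. n20.key = "qv"  [terminal]
42. n19.sig = 12  [len(A.fin) + 10]
43. n19.mk = "vrp"  ["v" ++ A.fin]
44. n0.mk = -1  [S₁.depth + A.sig - 21]
45. n0.hot = "nzvnw"  [S₂.hot ++ "w"]
46. n0.depth = 14  [(if S₁.live then A.sig else S₁.depth) + 6]
47. n0.live = false  [S₁.live == true]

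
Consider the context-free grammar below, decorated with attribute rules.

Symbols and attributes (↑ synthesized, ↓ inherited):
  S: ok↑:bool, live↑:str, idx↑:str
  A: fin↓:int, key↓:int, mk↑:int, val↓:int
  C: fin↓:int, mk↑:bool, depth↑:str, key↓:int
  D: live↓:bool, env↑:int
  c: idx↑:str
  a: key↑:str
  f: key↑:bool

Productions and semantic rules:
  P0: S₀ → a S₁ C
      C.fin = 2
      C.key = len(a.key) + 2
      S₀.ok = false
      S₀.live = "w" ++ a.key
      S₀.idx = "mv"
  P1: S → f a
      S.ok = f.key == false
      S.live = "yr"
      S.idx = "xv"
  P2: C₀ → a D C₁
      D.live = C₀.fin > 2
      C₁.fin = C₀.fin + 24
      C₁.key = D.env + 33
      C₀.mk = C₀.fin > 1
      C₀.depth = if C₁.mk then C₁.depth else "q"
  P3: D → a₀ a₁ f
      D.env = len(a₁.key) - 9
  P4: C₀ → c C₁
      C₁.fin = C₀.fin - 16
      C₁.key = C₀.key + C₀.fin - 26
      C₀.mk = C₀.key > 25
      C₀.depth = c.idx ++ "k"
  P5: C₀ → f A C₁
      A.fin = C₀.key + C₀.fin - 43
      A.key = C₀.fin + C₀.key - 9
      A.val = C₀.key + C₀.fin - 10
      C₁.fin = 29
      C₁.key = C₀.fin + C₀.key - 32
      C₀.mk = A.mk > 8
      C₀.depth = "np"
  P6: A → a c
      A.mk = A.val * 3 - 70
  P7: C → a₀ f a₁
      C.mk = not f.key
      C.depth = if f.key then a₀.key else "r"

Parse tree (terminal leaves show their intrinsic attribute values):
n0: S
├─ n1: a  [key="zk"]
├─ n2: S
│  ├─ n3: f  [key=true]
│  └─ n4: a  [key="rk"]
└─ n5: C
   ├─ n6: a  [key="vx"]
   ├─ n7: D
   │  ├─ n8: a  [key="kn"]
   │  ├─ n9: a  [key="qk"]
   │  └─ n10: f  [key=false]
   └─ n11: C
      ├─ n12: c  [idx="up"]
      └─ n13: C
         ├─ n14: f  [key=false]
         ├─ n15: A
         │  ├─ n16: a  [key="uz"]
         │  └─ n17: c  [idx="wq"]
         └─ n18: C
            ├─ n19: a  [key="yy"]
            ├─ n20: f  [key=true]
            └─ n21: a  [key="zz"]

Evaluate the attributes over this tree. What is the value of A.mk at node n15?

8

1. n1.key = "zk"  [terminal]
2. n3.key = true  [terminal]
3. n4.key = "rk"  [terminal]
4. n2.ok = false  [f.key == false]
5. n2.live = "yr"  ["yr"]
6. n2.idx = "xv"  ["xv"]
7. n5.fin = 2  [2]
8. n5.key = 4  [len(a.key) + 2]
9. n6.key = "vx"  [terminal]
10. n7.live = false  [C₀.fin > 2]
11. n8.key = "kn"  [terminal]
12. n9.key = "qk"  [terminal]
13. n10.key = false  [terminal]
14. n7.env = -7  [len(a₁.key) - 9]
15. n11.fin = 26  [C₀.fin + 24]
16. n11.key = 26  [D.env + 33]
17. n12.idx = "up"  [terminal]
18. n13.fin = 10  [C₀.fin - 16]
19. n13.key = 26  [C₀.key + C₀.fin - 26]
20. n14.key = false  [terminal]
21. n15.fin = -7  [C₀.key + C₀.fin - 43]
22. n15.key = 27  [C₀.fin + C₀.key - 9]
23. n15.val = 26  [C₀.key + C₀.fin - 10]
24. n16.key = "uz"  [terminal]
25. n17.idx = "wq"  [terminal]
26. n15.mk = 8  [A.val * 3 - 70]
27. n18.fin = 29  [29]
28. n18.key = 4  [C₀.fin + C₀.key - 32]
29. n19.key = "yy"  [terminal]
30. n20.key = true  [terminal]
31. n21.key = "zz"  [terminal]
32. n18.mk = false  [not f.key]
33. n18.depth = "yy"  [if f.key then a₀.key else "r"]
34. n13.mk = false  [A.mk > 8]
35. n13.depth = "np"  ["np"]
36. n11.mk = true  [C₀.key > 25]
37. n11.depth = "upk"  [c.idx ++ "k"]
38. n5.mk = true  [C₀.fin > 1]
39. n5.depth = "upk"  [if C₁.mk then C₁.depth else "q"]
40. n0.ok = false  [false]
41. n0.live = "wzk"  ["w" ++ a.key]
42. n0.idx = "mv"  ["mv"]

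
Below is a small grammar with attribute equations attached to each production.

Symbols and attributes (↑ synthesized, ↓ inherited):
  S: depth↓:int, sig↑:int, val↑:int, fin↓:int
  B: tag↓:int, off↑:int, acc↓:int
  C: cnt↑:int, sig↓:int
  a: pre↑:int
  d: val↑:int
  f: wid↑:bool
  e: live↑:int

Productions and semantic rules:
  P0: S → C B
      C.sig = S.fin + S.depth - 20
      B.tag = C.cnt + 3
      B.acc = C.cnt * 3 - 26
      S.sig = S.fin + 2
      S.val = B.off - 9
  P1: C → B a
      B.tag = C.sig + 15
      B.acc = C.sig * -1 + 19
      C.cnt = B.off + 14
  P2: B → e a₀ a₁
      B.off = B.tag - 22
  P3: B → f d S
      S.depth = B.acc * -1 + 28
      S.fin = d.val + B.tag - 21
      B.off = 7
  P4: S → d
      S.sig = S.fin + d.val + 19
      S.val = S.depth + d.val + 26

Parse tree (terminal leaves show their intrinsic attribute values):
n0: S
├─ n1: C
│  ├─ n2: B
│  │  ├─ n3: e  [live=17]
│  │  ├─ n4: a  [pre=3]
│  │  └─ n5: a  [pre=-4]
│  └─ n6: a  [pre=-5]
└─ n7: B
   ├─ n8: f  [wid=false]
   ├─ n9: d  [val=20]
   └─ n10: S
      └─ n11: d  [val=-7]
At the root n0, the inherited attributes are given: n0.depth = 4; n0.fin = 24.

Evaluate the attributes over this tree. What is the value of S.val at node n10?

1. n0.depth = 4  [given at root]
2. n0.fin = 24  [given at root]
3. n1.sig = 8  [S.fin + S.depth - 20]
4. n2.tag = 23  [C.sig + 15]
5. n2.acc = 11  [C.sig * -1 + 19]
6. n3.live = 17  [terminal]
7. n4.pre = 3  [terminal]
8. n5.pre = -4  [terminal]
9. n2.off = 1  [B.tag - 22]
10. n6.pre = -5  [terminal]
11. n1.cnt = 15  [B.off + 14]
12. n7.tag = 18  [C.cnt + 3]
13. n7.acc = 19  [C.cnt * 3 - 26]
14. n8.wid = false  [terminal]
15. n9.val = 20  [terminal]
16. n10.depth = 9  [B.acc * -1 + 28]
17. n10.fin = 17  [d.val + B.tag - 21]
18. n11.val = -7  [terminal]
19. n10.sig = 29  [S.fin + d.val + 19]
20. n10.val = 28  [S.depth + d.val + 26]
21. n7.off = 7  [7]
22. n0.sig = 26  [S.fin + 2]
23. n0.val = -2  [B.off - 9]

28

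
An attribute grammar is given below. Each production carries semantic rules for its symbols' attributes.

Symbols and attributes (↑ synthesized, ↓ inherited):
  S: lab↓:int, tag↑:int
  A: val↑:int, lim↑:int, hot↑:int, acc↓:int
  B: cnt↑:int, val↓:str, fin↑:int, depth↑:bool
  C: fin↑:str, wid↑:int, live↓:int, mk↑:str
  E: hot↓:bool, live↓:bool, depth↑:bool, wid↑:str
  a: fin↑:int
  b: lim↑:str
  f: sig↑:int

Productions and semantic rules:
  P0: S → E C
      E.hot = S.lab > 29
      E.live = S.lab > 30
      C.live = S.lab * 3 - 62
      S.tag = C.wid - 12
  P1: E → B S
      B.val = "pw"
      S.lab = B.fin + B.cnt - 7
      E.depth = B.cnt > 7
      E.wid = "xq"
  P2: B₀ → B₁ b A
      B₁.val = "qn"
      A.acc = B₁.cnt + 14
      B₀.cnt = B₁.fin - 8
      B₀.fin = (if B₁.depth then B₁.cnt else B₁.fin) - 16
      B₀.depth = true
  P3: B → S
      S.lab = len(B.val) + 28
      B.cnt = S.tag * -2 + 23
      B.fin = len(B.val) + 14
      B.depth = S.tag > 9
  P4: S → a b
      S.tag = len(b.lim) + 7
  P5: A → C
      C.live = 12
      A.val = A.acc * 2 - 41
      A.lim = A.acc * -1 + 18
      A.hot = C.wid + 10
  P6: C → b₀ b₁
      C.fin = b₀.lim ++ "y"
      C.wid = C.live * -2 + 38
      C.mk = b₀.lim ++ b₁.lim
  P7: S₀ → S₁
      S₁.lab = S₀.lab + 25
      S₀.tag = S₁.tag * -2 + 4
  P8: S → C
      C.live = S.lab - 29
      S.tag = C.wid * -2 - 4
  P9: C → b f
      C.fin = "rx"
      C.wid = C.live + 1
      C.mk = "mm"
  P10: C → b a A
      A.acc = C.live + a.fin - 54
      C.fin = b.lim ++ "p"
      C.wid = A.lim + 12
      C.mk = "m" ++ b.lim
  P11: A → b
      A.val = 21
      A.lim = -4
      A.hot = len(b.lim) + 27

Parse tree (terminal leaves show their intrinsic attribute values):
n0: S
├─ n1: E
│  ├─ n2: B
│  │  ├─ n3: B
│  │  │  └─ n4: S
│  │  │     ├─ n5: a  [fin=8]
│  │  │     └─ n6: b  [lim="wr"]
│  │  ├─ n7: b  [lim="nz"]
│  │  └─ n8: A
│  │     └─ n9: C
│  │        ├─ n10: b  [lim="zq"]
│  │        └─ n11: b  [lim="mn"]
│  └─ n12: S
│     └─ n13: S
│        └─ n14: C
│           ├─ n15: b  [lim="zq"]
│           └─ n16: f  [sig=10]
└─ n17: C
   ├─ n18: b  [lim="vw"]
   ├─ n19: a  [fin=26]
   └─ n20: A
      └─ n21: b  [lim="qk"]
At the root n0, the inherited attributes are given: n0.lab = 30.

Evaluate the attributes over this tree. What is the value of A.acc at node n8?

1. n0.lab = 30  [given at root]
2. n1.hot = true  [S.lab > 29]
3. n1.live = false  [S.lab > 30]
4. n2.val = "pw"  ["pw"]
5. n3.val = "qn"  ["qn"]
6. n4.lab = 30  [len(B.val) + 28]
7. n5.fin = 8  [terminal]
8. n6.lim = "wr"  [terminal]
9. n4.tag = 9  [len(b.lim) + 7]
10. n3.cnt = 5  [S.tag * -2 + 23]
11. n3.fin = 16  [len(B.val) + 14]
12. n3.depth = false  [S.tag > 9]
13. n7.lim = "nz"  [terminal]
14. n8.acc = 19  [B₁.cnt + 14]
15. n9.live = 12  [12]
16. n10.lim = "zq"  [terminal]
17. n11.lim = "mn"  [terminal]
18. n9.fin = "zqy"  [b₀.lim ++ "y"]
19. n9.wid = 14  [C.live * -2 + 38]
20. n9.mk = "zqmn"  [b₀.lim ++ b₁.lim]
21. n8.val = -3  [A.acc * 2 - 41]
22. n8.lim = -1  [A.acc * -1 + 18]
23. n8.hot = 24  [C.wid + 10]
24. n2.cnt = 8  [B₁.fin - 8]
25. n2.fin = 0  [(if B₁.depth then B₁.cnt else B₁.fin) - 16]
26. n2.depth = true  [true]
27. n12.lab = 1  [B.fin + B.cnt - 7]
28. n13.lab = 26  [S₀.lab + 25]
29. n14.live = -3  [S.lab - 29]
30. n15.lim = "zq"  [terminal]
31. n16.sig = 10  [terminal]
32. n14.fin = "rx"  ["rx"]
33. n14.wid = -2  [C.live + 1]
34. n14.mk = "mm"  ["mm"]
35. n13.tag = 0  [C.wid * -2 - 4]
36. n12.tag = 4  [S₁.tag * -2 + 4]
37. n1.depth = true  [B.cnt > 7]
38. n1.wid = "xq"  ["xq"]
39. n17.live = 28  [S.lab * 3 - 62]
40. n18.lim = "vw"  [terminal]
41. n19.fin = 26  [terminal]
42. n20.acc = 0  [C.live + a.fin - 54]
43. n21.lim = "qk"  [terminal]
44. n20.val = 21  [21]
45. n20.lim = -4  [-4]
46. n20.hot = 29  [len(b.lim) + 27]
47. n17.fin = "vwp"  [b.lim ++ "p"]
48. n17.wid = 8  [A.lim + 12]
49. n17.mk = "mvw"  ["m" ++ b.lim]
50. n0.tag = -4  [C.wid - 12]

19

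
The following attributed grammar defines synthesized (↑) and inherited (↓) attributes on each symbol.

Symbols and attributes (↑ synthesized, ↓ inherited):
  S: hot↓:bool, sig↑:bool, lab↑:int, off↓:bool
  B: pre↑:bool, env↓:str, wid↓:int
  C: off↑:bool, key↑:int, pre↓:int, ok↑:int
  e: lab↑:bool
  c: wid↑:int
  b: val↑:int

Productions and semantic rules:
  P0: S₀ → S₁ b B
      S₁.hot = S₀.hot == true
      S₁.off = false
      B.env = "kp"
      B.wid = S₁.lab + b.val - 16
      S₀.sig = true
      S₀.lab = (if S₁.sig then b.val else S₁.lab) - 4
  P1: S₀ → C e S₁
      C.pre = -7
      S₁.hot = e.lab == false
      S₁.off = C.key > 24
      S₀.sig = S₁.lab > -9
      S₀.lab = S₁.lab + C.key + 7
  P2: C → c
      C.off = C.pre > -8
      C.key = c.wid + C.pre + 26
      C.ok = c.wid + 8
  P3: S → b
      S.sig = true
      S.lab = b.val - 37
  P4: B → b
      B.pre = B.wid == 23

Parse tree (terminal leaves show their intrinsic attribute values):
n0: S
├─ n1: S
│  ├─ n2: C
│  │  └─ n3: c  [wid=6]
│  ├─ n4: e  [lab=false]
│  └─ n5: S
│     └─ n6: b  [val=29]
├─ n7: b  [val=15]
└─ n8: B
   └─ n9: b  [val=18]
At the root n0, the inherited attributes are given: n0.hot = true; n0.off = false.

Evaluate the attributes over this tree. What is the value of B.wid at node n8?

1. n0.hot = true  [given at root]
2. n0.off = false  [given at root]
3. n1.hot = true  [S₀.hot == true]
4. n1.off = false  [false]
5. n2.pre = -7  [-7]
6. n3.wid = 6  [terminal]
7. n2.off = true  [C.pre > -8]
8. n2.key = 25  [c.wid + C.pre + 26]
9. n2.ok = 14  [c.wid + 8]
10. n4.lab = false  [terminal]
11. n5.hot = true  [e.lab == false]
12. n5.off = true  [C.key > 24]
13. n6.val = 29  [terminal]
14. n5.sig = true  [true]
15. n5.lab = -8  [b.val - 37]
16. n1.sig = true  [S₁.lab > -9]
17. n1.lab = 24  [S₁.lab + C.key + 7]
18. n7.val = 15  [terminal]
19. n8.env = "kp"  ["kp"]
20. n8.wid = 23  [S₁.lab + b.val - 16]
21. n9.val = 18  [terminal]
22. n8.pre = true  [B.wid == 23]
23. n0.sig = true  [true]
24. n0.lab = 11  [(if S₁.sig then b.val else S₁.lab) - 4]

23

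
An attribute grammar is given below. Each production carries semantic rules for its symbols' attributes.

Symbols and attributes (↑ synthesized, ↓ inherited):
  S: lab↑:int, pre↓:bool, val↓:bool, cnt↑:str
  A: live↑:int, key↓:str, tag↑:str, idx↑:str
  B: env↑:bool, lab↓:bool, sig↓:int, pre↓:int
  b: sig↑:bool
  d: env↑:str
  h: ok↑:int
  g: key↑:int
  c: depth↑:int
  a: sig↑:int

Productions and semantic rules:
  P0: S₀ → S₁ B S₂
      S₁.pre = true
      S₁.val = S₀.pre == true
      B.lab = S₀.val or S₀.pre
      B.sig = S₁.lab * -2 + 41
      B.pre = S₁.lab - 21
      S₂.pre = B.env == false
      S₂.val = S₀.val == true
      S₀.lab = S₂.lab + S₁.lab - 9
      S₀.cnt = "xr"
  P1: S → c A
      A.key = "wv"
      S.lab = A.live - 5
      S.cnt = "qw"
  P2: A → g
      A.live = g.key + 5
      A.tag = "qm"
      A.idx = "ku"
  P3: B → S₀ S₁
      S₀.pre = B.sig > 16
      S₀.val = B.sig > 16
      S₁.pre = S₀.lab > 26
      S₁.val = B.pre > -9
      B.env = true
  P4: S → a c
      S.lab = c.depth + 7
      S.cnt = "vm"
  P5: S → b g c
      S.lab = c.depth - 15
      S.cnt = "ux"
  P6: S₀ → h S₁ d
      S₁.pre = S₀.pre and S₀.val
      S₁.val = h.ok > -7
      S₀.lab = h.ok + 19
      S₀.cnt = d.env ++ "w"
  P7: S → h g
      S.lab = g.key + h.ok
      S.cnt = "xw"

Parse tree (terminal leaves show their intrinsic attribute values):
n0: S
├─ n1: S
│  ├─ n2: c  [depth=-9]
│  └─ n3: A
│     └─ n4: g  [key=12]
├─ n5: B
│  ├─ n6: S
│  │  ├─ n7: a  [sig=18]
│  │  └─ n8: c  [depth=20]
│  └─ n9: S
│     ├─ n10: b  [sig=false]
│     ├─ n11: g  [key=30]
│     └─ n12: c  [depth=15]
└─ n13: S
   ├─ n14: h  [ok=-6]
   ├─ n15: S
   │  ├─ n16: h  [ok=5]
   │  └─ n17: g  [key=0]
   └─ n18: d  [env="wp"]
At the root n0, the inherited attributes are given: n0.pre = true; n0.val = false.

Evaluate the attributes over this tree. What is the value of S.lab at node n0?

1. n0.pre = true  [given at root]
2. n0.val = false  [given at root]
3. n1.pre = true  [true]
4. n1.val = true  [S₀.pre == true]
5. n2.depth = -9  [terminal]
6. n3.key = "wv"  ["wv"]
7. n4.key = 12  [terminal]
8. n3.live = 17  [g.key + 5]
9. n3.tag = "qm"  ["qm"]
10. n3.idx = "ku"  ["ku"]
11. n1.lab = 12  [A.live - 5]
12. n1.cnt = "qw"  ["qw"]
13. n5.lab = true  [S₀.val or S₀.pre]
14. n5.sig = 17  [S₁.lab * -2 + 41]
15. n5.pre = -9  [S₁.lab - 21]
16. n6.pre = true  [B.sig > 16]
17. n6.val = true  [B.sig > 16]
18. n7.sig = 18  [terminal]
19. n8.depth = 20  [terminal]
20. n6.lab = 27  [c.depth + 7]
21. n6.cnt = "vm"  ["vm"]
22. n9.pre = true  [S₀.lab > 26]
23. n9.val = false  [B.pre > -9]
24. n10.sig = false  [terminal]
25. n11.key = 30  [terminal]
26. n12.depth = 15  [terminal]
27. n9.lab = 0  [c.depth - 15]
28. n9.cnt = "ux"  ["ux"]
29. n5.env = true  [true]
30. n13.pre = false  [B.env == false]
31. n13.val = false  [S₀.val == true]
32. n14.ok = -6  [terminal]
33. n15.pre = false  [S₀.pre and S₀.val]
34. n15.val = true  [h.ok > -7]
35. n16.ok = 5  [terminal]
36. n17.key = 0  [terminal]
37. n15.lab = 5  [g.key + h.ok]
38. n15.cnt = "xw"  ["xw"]
39. n18.env = "wp"  [terminal]
40. n13.lab = 13  [h.ok + 19]
41. n13.cnt = "wpw"  [d.env ++ "w"]
42. n0.lab = 16  [S₂.lab + S₁.lab - 9]
43. n0.cnt = "xr"  ["xr"]

16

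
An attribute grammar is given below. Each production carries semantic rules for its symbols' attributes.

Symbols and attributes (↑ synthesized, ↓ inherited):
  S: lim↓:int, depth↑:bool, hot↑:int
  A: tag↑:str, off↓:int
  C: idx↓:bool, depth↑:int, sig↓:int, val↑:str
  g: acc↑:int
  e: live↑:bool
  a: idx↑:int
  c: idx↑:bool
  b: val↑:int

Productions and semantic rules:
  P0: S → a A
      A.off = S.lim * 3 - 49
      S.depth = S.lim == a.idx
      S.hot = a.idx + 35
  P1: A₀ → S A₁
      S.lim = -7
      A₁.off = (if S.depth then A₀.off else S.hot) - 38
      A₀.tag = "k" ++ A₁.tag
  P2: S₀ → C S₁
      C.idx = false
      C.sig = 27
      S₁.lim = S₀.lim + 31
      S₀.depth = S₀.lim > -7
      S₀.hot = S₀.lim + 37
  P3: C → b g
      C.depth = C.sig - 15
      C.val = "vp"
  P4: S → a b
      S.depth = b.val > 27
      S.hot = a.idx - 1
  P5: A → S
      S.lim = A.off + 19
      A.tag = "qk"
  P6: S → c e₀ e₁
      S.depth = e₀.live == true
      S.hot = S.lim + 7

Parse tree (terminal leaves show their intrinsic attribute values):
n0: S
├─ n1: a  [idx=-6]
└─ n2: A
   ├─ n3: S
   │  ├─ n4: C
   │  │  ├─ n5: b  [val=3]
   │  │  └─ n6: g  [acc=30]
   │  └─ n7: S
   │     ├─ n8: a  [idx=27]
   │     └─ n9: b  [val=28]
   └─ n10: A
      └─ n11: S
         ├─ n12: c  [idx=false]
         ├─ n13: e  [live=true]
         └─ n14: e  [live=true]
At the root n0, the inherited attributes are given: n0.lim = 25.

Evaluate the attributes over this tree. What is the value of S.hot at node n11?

1. n0.lim = 25  [given at root]
2. n1.idx = -6  [terminal]
3. n2.off = 26  [S.lim * 3 - 49]
4. n3.lim = -7  [-7]
5. n4.idx = false  [false]
6. n4.sig = 27  [27]
7. n5.val = 3  [terminal]
8. n6.acc = 30  [terminal]
9. n4.depth = 12  [C.sig - 15]
10. n4.val = "vp"  ["vp"]
11. n7.lim = 24  [S₀.lim + 31]
12. n8.idx = 27  [terminal]
13. n9.val = 28  [terminal]
14. n7.depth = true  [b.val > 27]
15. n7.hot = 26  [a.idx - 1]
16. n3.depth = false  [S₀.lim > -7]
17. n3.hot = 30  [S₀.lim + 37]
18. n10.off = -8  [(if S.depth then A₀.off else S.hot) - 38]
19. n11.lim = 11  [A.off + 19]
20. n12.idx = false  [terminal]
21. n13.live = true  [terminal]
22. n14.live = true  [terminal]
23. n11.depth = true  [e₀.live == true]
24. n11.hot = 18  [S.lim + 7]
25. n10.tag = "qk"  ["qk"]
26. n2.tag = "kqk"  ["k" ++ A₁.tag]
27. n0.depth = false  [S.lim == a.idx]
28. n0.hot = 29  [a.idx + 35]

18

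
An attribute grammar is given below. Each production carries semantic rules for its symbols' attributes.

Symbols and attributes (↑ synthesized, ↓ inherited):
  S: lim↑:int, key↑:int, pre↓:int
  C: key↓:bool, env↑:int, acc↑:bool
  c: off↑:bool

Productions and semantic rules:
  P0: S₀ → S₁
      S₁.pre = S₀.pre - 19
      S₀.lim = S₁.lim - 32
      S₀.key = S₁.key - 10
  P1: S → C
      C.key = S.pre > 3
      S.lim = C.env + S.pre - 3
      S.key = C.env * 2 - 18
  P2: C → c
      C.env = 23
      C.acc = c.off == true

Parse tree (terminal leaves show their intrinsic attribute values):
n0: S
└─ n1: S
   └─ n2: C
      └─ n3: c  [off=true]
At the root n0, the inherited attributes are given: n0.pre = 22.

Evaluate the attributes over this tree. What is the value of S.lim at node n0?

1. n0.pre = 22  [given at root]
2. n1.pre = 3  [S₀.pre - 19]
3. n2.key = false  [S.pre > 3]
4. n3.off = true  [terminal]
5. n2.env = 23  [23]
6. n2.acc = true  [c.off == true]
7. n1.lim = 23  [C.env + S.pre - 3]
8. n1.key = 28  [C.env * 2 - 18]
9. n0.lim = -9  [S₁.lim - 32]
10. n0.key = 18  [S₁.key - 10]

-9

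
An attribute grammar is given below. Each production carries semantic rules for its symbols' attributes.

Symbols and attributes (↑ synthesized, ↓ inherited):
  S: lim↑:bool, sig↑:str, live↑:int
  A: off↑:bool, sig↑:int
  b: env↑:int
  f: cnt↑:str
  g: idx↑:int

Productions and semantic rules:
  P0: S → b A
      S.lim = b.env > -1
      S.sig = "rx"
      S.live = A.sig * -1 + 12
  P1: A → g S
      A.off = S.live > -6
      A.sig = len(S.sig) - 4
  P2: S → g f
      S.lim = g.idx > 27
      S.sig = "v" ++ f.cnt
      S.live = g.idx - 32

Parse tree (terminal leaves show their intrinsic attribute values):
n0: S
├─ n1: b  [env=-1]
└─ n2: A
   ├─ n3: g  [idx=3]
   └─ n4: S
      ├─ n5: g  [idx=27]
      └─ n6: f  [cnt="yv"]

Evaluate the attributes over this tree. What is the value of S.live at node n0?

1. n1.env = -1  [terminal]
2. n3.idx = 3  [terminal]
3. n5.idx = 27  [terminal]
4. n6.cnt = "yv"  [terminal]
5. n4.lim = false  [g.idx > 27]
6. n4.sig = "vyv"  ["v" ++ f.cnt]
7. n4.live = -5  [g.idx - 32]
8. n2.off = true  [S.live > -6]
9. n2.sig = -1  [len(S.sig) - 4]
10. n0.lim = false  [b.env > -1]
11. n0.sig = "rx"  ["rx"]
12. n0.live = 13  [A.sig * -1 + 12]

13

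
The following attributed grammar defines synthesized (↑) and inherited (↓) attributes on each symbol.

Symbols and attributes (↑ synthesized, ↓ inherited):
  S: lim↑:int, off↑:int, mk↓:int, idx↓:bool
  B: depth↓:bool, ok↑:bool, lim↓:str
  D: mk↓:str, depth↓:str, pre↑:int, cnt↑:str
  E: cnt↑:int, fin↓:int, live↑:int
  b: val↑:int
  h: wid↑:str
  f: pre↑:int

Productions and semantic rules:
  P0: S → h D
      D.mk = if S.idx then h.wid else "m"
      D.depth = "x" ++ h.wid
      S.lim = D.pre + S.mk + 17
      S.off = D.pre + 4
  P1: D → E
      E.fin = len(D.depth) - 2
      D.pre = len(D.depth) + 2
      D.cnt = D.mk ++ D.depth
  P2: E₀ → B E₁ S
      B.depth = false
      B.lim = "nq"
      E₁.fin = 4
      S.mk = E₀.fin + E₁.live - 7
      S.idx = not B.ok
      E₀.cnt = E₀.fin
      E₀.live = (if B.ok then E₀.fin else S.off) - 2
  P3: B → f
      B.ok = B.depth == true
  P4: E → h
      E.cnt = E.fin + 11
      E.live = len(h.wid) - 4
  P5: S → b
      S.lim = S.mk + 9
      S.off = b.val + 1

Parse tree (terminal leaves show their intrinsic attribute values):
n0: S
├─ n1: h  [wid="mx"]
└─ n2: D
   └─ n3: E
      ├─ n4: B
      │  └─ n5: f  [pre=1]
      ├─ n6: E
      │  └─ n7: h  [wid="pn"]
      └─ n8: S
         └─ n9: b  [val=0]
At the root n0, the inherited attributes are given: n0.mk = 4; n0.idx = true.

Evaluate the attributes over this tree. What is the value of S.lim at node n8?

1

1. n0.mk = 4  [given at root]
2. n0.idx = true  [given at root]
3. n1.wid = "mx"  [terminal]
4. n2.mk = "mx"  [if S.idx then h.wid else "m"]
5. n2.depth = "xmx"  ["x" ++ h.wid]
6. n3.fin = 1  [len(D.depth) - 2]
7. n4.depth = false  [false]
8. n4.lim = "nq"  ["nq"]
9. n5.pre = 1  [terminal]
10. n4.ok = false  [B.depth == true]
11. n6.fin = 4  [4]
12. n7.wid = "pn"  [terminal]
13. n6.cnt = 15  [E.fin + 11]
14. n6.live = -2  [len(h.wid) - 4]
15. n8.mk = -8  [E₀.fin + E₁.live - 7]
16. n8.idx = true  [not B.ok]
17. n9.val = 0  [terminal]
18. n8.lim = 1  [S.mk + 9]
19. n8.off = 1  [b.val + 1]
20. n3.cnt = 1  [E₀.fin]
21. n3.live = -1  [(if B.ok then E₀.fin else S.off) - 2]
22. n2.pre = 5  [len(D.depth) + 2]
23. n2.cnt = "mxxmx"  [D.mk ++ D.depth]
24. n0.lim = 26  [D.pre + S.mk + 17]
25. n0.off = 9  [D.pre + 4]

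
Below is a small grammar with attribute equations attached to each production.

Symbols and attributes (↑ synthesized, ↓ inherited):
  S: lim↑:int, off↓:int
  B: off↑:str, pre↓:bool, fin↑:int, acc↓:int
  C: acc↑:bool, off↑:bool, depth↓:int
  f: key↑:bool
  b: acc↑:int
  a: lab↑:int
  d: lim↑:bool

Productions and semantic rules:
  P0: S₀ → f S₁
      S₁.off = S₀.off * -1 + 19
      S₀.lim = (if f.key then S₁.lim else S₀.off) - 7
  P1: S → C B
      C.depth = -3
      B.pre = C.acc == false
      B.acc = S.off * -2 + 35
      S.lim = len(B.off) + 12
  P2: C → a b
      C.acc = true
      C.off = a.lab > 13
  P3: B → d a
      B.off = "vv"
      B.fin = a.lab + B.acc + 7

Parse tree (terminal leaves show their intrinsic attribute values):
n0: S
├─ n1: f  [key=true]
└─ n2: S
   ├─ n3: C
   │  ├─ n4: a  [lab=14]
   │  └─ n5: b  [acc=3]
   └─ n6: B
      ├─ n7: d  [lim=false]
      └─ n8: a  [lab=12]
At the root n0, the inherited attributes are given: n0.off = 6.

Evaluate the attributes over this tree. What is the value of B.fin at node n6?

28

1. n0.off = 6  [given at root]
2. n1.key = true  [terminal]
3. n2.off = 13  [S₀.off * -1 + 19]
4. n3.depth = -3  [-3]
5. n4.lab = 14  [terminal]
6. n5.acc = 3  [terminal]
7. n3.acc = true  [true]
8. n3.off = true  [a.lab > 13]
9. n6.pre = false  [C.acc == false]
10. n6.acc = 9  [S.off * -2 + 35]
11. n7.lim = false  [terminal]
12. n8.lab = 12  [terminal]
13. n6.off = "vv"  ["vv"]
14. n6.fin = 28  [a.lab + B.acc + 7]
15. n2.lim = 14  [len(B.off) + 12]
16. n0.lim = 7  [(if f.key then S₁.lim else S₀.off) - 7]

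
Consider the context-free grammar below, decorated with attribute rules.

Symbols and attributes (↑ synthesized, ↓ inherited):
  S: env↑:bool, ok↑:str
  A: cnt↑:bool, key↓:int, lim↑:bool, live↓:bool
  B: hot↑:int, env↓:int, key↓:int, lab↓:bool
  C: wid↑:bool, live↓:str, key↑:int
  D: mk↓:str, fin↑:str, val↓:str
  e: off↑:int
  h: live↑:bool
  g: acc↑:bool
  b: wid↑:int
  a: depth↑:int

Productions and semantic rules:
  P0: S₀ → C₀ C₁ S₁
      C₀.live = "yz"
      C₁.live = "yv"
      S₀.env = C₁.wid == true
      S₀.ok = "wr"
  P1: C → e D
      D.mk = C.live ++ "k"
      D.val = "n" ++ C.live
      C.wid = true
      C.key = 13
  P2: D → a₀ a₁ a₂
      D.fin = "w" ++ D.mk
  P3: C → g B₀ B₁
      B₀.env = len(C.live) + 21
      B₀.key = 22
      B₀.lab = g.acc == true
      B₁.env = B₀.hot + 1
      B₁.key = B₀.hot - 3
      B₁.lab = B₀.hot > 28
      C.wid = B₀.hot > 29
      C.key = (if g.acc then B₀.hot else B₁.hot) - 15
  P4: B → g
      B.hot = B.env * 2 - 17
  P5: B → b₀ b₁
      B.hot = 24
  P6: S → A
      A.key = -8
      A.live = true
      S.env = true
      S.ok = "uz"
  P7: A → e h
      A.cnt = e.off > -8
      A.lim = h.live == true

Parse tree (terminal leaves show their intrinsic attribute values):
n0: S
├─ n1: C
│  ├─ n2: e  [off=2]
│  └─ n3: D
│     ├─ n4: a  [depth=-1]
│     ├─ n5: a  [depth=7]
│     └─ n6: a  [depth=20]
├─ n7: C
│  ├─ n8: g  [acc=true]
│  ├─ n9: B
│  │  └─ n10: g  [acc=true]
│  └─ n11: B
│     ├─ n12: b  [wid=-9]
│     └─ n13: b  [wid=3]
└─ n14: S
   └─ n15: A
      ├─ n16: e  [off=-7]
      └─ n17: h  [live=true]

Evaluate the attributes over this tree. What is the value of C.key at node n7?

14

1. n1.live = "yz"  ["yz"]
2. n2.off = 2  [terminal]
3. n3.mk = "yzk"  [C.live ++ "k"]
4. n3.val = "nyz"  ["n" ++ C.live]
5. n4.depth = -1  [terminal]
6. n5.depth = 7  [terminal]
7. n6.depth = 20  [terminal]
8. n3.fin = "wyzk"  ["w" ++ D.mk]
9. n1.wid = true  [true]
10. n1.key = 13  [13]
11. n7.live = "yv"  ["yv"]
12. n8.acc = true  [terminal]
13. n9.env = 23  [len(C.live) + 21]
14. n9.key = 22  [22]
15. n9.lab = true  [g.acc == true]
16. n10.acc = true  [terminal]
17. n9.hot = 29  [B.env * 2 - 17]
18. n11.env = 30  [B₀.hot + 1]
19. n11.key = 26  [B₀.hot - 3]
20. n11.lab = true  [B₀.hot > 28]
21. n12.wid = -9  [terminal]
22. n13.wid = 3  [terminal]
23. n11.hot = 24  [24]
24. n7.wid = false  [B₀.hot > 29]
25. n7.key = 14  [(if g.acc then B₀.hot else B₁.hot) - 15]
26. n15.key = -8  [-8]
27. n15.live = true  [true]
28. n16.off = -7  [terminal]
29. n17.live = true  [terminal]
30. n15.cnt = true  [e.off > -8]
31. n15.lim = true  [h.live == true]
32. n14.env = true  [true]
33. n14.ok = "uz"  ["uz"]
34. n0.env = false  [C₁.wid == true]
35. n0.ok = "wr"  ["wr"]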